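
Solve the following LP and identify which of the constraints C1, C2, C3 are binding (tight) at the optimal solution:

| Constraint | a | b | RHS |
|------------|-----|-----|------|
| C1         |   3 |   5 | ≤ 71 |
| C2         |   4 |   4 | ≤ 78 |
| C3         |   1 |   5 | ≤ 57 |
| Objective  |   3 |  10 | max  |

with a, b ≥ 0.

At a = 7, b = 10, compute slack b - a·x for each constraint:
  C1: 71 − 71 = 0  (binding)
  C2: 78 − 68 = 10  (slack)
  C3: 57 − 57 = 0  (binding)

Optimal: a = 7, b = 10
Binding: C1, C3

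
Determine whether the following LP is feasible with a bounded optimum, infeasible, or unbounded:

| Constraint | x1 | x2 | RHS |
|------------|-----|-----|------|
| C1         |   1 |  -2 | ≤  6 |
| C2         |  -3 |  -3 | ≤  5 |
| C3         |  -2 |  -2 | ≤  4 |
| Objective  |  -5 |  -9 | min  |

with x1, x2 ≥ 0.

Unbounded (objective can decrease without bound)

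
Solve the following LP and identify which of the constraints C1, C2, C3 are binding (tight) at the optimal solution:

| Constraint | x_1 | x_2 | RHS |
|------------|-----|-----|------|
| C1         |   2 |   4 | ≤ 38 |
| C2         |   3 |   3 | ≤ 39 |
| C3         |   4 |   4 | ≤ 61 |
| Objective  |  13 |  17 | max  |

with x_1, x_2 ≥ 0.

At x_1 = 7, x_2 = 6, compute slack b - a·x for each constraint:
  C1: 38 − 38 = 0  (binding)
  C2: 39 − 39 = 0  (binding)
  C3: 61 − 52 = 9  (slack)

Optimal: x_1 = 7, x_2 = 6
Binding: C1, C2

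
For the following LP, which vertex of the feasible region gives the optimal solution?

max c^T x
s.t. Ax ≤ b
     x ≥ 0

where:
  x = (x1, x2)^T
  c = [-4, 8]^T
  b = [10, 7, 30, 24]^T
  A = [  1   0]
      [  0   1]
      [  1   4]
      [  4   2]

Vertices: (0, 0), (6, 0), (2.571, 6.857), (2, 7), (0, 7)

Evaluate the objective at each vertex of the feasible region:
  z(0, 0) = 0
  z(6, 0) = -24
  z(2.571, 6.857) = 44.57
  z(2, 7) = 48
  z(0, 7) = 56  ←
The maximum is at x1 = 0, x2 = 7.

(0, 7)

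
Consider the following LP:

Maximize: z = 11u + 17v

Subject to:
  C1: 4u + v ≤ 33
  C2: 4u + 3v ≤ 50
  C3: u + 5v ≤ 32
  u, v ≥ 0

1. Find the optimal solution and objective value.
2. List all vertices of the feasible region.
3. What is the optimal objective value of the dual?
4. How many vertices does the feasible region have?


1. u = 7, v = 5, z = 162
2. (0, 0), (8.25, 0), (7, 5), (0, 6.4)
3. 162
4. 4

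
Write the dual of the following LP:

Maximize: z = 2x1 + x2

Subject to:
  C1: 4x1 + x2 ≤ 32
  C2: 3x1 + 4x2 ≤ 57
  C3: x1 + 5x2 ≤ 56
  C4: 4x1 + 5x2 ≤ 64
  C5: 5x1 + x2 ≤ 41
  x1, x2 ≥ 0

Primal max cᵀx s.t. Ax ≤ b, x ≥ 0  →  Dual min bᵀy s.t. Aᵀy ≥ c, y ≥ 0.

Minimize: z = 32y1 + 57y2 + 56y3 + 64y4 + 41y5

Subject to:
  4y1 + 3y2 + y3 + 4y4 + 5y5 ≥ 2
  y1 + 4y2 + 5y3 + 5y4 + y5 ≥ 1
  y1, y2, y3, y4, y5 ≥ 0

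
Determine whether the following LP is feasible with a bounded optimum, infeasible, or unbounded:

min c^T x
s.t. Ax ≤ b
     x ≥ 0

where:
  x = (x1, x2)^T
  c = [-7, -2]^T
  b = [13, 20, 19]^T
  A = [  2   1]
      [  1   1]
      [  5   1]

Feasible with a bounded optimal solution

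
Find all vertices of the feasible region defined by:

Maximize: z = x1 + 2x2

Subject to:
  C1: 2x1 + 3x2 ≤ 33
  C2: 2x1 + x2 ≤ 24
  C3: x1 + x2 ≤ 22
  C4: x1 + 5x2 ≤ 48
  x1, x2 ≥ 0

(0, 0), (12, 0), (9.75, 4.5), (3, 9), (0, 9.6)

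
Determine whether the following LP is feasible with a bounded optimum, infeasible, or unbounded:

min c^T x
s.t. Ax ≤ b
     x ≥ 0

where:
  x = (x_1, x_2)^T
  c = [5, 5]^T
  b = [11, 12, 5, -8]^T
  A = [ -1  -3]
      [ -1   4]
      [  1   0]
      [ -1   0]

Infeasible (no feasible solution exists)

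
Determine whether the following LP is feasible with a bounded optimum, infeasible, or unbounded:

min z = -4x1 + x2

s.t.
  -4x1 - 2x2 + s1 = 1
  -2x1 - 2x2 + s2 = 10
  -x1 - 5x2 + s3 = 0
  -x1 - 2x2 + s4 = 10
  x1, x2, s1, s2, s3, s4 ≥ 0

Unbounded (objective can decrease without bound)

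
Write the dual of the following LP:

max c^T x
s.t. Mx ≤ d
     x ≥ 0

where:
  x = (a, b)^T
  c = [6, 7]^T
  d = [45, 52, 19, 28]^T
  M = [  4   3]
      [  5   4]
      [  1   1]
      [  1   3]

Primal max cᵀx s.t. Ax ≤ b, x ≥ 0  →  Dual min bᵀy s.t. Aᵀy ≥ c, y ≥ 0.

Minimize: z = 45y1 + 52y2 + 19y3 + 28y4

Subject to:
  4y1 + 5y2 + y3 + y4 ≥ 6
  3y1 + 4y2 + y3 + 3y4 ≥ 7
  y1, y2, y3, y4 ≥ 0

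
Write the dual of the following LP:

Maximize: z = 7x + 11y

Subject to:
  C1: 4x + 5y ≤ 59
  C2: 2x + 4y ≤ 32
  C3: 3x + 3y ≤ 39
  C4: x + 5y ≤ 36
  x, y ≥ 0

Primal max cᵀx s.t. Ax ≤ b, x ≥ 0  →  Dual min bᵀy s.t. Aᵀy ≥ c, y ≥ 0.

Minimize: z = 59y1 + 32y2 + 39y3 + 36y4

Subject to:
  4y1 + 2y2 + 3y3 + y4 ≥ 7
  5y1 + 4y2 + 3y3 + 5y4 ≥ 11
  y1, y2, y3, y4 ≥ 0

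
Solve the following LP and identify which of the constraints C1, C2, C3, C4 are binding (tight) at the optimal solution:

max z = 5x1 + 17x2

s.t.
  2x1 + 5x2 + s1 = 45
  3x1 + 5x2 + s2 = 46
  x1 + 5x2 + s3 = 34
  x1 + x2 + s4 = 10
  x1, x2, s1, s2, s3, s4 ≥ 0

At x1 = 4, x2 = 6, compute slack b - a·x for each constraint:
  C1: 45 − 38 = 7  (slack)
  C2: 46 − 42 = 4  (slack)
  C3: 34 − 34 = 0  (binding)
  C4: 10 − 10 = 0  (binding)

Optimal: x1 = 4, x2 = 6
Binding: C3, C4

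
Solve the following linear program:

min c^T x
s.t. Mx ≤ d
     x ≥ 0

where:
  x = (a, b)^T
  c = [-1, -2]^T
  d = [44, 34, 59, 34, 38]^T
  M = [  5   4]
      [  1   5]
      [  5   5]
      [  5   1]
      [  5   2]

Evaluate the objective at each vertex of the feasible region:
  z(0, 0) = 0
  z(6.8, 0) = -6.8
  z(6.133, 3.333) = -12.8
  z(4, 6) = -16  ←
  z(0, 6.8) = -13.6
The minimum is at a = 4, b = 6.

a = 4, b = 6, z = -16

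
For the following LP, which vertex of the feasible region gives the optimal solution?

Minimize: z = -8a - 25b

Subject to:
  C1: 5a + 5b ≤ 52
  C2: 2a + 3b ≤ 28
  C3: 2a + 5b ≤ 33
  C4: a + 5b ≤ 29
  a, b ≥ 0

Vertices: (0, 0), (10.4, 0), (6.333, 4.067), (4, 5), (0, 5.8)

Evaluate the objective at each vertex of the feasible region:
  z(0, 0) = 0
  z(10.4, 0) = -83.2
  z(6.333, 4.067) = -152.3
  z(4, 5) = -157  ←
  z(0, 5.8) = -145
The minimum is at a = 4, b = 5.

(4, 5)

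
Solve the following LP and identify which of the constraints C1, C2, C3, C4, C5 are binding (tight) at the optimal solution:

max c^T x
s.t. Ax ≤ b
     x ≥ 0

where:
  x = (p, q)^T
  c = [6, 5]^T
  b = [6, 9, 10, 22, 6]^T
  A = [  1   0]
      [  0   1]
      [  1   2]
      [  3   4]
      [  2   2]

At p = 3, q = 0, compute slack b - a·x for each constraint:
  C1: 6 − 3 = 3  (slack)
  C2: 9 − 0 = 9  (slack)
  C3: 10 − 3 = 7  (slack)
  C4: 22 − 9 = 13  (slack)
  C5: 6 − 6 = 0  (binding)

Optimal: p = 3, q = 0
Binding: C5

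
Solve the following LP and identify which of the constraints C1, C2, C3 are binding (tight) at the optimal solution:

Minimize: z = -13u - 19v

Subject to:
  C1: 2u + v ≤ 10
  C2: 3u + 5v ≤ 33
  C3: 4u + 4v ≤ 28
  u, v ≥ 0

At u = 1, v = 6, compute slack b - a·x for each constraint:
  C1: 10 − 8 = 2  (slack)
  C2: 33 − 33 = 0  (binding)
  C3: 28 − 28 = 0  (binding)

Optimal: u = 1, v = 6
Binding: C2, C3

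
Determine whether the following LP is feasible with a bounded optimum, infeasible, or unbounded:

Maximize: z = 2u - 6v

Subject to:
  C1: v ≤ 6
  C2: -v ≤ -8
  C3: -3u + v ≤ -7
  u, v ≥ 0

Infeasible (no feasible solution exists)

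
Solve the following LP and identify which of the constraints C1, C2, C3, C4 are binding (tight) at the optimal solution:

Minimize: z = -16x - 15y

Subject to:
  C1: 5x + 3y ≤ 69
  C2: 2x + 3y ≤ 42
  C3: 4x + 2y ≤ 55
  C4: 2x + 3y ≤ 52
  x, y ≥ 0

At x = 9, y = 8, compute slack b - a·x for each constraint:
  C1: 69 − 69 = 0  (binding)
  C2: 42 − 42 = 0  (binding)
  C3: 55 − 52 = 3  (slack)
  C4: 52 − 42 = 10  (slack)

Optimal: x = 9, y = 8
Binding: C1, C2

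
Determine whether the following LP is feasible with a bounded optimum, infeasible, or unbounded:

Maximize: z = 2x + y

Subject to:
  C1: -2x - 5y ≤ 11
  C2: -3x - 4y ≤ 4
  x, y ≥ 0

Unbounded (objective can increase without bound)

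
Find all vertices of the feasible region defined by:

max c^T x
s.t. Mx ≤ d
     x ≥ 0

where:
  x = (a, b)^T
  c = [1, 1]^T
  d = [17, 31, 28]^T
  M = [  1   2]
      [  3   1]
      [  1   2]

(0, 0), (10.33, 0), (9, 4), (0, 8.5)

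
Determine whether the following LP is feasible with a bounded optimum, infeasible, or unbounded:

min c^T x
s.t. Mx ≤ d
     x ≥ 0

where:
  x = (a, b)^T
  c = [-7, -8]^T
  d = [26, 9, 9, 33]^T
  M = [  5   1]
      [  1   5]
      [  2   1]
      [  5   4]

Feasible with a bounded optimal solution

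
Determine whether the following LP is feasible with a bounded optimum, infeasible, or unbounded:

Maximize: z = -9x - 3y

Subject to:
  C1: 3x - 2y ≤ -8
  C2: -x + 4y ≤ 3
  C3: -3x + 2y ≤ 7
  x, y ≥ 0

Infeasible (no feasible solution exists)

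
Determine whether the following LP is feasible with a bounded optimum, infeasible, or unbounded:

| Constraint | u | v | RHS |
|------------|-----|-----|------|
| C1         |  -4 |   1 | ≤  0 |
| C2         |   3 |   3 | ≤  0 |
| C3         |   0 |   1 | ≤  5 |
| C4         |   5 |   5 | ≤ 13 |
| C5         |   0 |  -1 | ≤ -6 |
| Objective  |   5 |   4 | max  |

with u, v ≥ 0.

Infeasible (no feasible solution exists)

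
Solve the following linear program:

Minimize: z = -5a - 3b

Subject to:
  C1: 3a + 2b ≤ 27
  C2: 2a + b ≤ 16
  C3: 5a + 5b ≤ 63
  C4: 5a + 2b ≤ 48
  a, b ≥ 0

Evaluate the objective at each vertex of the feasible region:
  z(0, 0) = 0
  z(8, 0) = -40
  z(5, 6) = -43  ←
  z(1.8, 10.8) = -41.4
  z(0, 12.6) = -37.8
The minimum is at a = 5, b = 6.

a = 5, b = 6, z = -43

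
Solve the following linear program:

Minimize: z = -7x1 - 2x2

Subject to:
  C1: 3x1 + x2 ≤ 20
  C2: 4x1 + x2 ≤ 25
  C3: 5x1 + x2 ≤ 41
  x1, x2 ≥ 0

Evaluate the objective at each vertex of the feasible region:
  z(0, 0) = 0
  z(6.25, 0) = -43.75
  z(5, 5) = -45  ←
  z(0, 20) = -40
The minimum is at x1 = 5, x2 = 5.

x1 = 5, x2 = 5, z = -45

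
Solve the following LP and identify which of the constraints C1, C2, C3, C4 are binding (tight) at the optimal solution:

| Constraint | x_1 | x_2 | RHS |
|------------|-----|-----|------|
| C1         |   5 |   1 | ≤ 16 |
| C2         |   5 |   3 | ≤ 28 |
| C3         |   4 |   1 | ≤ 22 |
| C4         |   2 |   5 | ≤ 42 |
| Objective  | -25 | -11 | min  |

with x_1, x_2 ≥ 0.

At x_1 = 2, x_2 = 6, compute slack b - a·x for each constraint:
  C1: 16 − 16 = 0  (binding)
  C2: 28 − 28 = 0  (binding)
  C3: 22 − 14 = 8  (slack)
  C4: 42 − 34 = 8  (slack)

Optimal: x_1 = 2, x_2 = 6
Binding: C1, C2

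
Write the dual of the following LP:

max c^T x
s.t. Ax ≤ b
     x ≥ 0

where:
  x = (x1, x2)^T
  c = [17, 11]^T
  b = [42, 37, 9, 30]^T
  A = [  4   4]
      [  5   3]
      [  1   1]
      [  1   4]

Primal max cᵀx s.t. Ax ≤ b, x ≥ 0  →  Dual min bᵀy s.t. Aᵀy ≥ c, y ≥ 0.

Minimize: z = 42y1 + 37y2 + 9y3 + 30y4

Subject to:
  4y1 + 5y2 + y3 + y4 ≥ 17
  4y1 + 3y2 + y3 + 4y4 ≥ 11
  y1, y2, y3, y4 ≥ 0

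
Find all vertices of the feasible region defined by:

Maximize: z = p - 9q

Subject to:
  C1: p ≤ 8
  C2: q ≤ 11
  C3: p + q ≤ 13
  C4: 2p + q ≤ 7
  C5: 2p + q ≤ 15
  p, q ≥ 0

(0, 0), (3.5, 0), (0, 7)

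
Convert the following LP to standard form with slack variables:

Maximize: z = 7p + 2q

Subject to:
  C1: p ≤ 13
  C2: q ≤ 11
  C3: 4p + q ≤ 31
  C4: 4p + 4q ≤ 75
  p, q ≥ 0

max z = 7p + 2q

s.t.
  p + s1 = 13
  q + s2 = 11
  4p + q + s3 = 31
  4p + 4q + s4 = 75
  p, q, s1, s2, s3, s4 ≥ 0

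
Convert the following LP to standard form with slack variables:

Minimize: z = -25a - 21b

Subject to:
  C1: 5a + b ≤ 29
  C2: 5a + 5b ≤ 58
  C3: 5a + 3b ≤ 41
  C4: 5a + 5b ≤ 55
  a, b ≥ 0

min z = -25a - 21b

s.t.
  5a + b + s1 = 29
  5a + 5b + s2 = 58
  5a + 3b + s3 = 41
  5a + 5b + s4 = 55
  a, b, s1, s2, s3, s4 ≥ 0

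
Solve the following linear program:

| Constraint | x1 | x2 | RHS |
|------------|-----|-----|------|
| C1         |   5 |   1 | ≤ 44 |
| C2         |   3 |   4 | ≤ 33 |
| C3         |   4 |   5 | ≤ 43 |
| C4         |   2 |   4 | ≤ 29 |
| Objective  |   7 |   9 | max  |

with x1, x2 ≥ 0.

Evaluate the objective at each vertex of the feasible region:
  z(0, 0) = 0
  z(8.8, 0) = 61.6
  z(8.429, 1.857) = 75.71
  z(7, 3) = 76  ←
  z(4, 5.25) = 75.25
  z(0, 7.25) = 65.25
The maximum is at x1 = 7, x2 = 3.

x1 = 7, x2 = 3, z = 76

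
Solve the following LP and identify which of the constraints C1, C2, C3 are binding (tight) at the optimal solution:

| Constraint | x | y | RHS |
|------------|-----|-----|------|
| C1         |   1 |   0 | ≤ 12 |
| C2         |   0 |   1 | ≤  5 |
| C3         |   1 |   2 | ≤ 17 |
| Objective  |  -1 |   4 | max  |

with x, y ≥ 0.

At x = 0, y = 5, compute slack b - a·x for each constraint:
  C1: 12 − 0 = 12  (slack)
  C2: 5 − 5 = 0  (binding)
  C3: 17 − 10 = 7  (slack)

Optimal: x = 0, y = 5
Binding: C2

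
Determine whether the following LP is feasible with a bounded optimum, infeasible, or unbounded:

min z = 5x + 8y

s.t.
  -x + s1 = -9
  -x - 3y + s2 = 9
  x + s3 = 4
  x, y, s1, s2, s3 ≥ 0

Infeasible (no feasible solution exists)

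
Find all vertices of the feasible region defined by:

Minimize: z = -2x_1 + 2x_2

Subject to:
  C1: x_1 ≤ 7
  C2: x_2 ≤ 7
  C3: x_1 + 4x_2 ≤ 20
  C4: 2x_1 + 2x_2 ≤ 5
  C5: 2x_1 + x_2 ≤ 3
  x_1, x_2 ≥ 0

(0, 0), (1.5, 0), (0.5, 2), (0, 2.5)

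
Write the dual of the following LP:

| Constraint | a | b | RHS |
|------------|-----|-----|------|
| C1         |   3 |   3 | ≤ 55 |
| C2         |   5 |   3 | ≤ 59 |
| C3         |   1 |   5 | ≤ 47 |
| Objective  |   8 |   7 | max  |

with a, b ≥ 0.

Primal max cᵀx s.t. Ax ≤ b, x ≥ 0  →  Dual min bᵀy s.t. Aᵀy ≥ c, y ≥ 0.

Minimize: z = 55y1 + 59y2 + 47y3

Subject to:
  3y1 + 5y2 + y3 ≥ 8
  3y1 + 3y2 + 5y3 ≥ 7
  y1, y2, y3 ≥ 0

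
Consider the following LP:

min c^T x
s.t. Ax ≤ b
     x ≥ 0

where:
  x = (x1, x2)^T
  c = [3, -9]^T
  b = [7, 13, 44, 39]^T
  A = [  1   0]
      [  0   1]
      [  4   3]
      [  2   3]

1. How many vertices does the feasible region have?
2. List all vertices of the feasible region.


1. 5
2. (0, 0), (7, 0), (7, 5.333), (2.5, 11.33), (0, 13)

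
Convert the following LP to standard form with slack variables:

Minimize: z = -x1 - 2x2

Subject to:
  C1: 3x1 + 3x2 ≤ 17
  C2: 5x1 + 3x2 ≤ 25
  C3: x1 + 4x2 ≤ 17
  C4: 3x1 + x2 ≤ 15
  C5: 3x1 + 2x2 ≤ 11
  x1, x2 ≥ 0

min z = -x1 - 2x2

s.t.
  3x1 + 3x2 + s1 = 17
  5x1 + 3x2 + s2 = 25
  x1 + 4x2 + s3 = 17
  3x1 + x2 + s4 = 15
  3x1 + 2x2 + s5 = 11
  x1, x2, s1, s2, s3, s4, s5 ≥ 0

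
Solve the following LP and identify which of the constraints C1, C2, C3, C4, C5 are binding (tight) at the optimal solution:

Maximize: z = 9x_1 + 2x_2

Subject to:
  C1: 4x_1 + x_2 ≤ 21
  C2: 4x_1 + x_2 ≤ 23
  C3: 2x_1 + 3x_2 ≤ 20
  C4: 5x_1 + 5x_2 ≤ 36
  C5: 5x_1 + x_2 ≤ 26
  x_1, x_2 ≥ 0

At x_1 = 5, x_2 = 1, compute slack b - a·x for each constraint:
  C1: 21 − 21 = 0  (binding)
  C2: 23 − 21 = 2  (slack)
  C3: 20 − 13 = 7  (slack)
  C4: 36 − 30 = 6  (slack)
  C5: 26 − 26 = 0  (binding)

Optimal: x_1 = 5, x_2 = 1
Binding: C1, C5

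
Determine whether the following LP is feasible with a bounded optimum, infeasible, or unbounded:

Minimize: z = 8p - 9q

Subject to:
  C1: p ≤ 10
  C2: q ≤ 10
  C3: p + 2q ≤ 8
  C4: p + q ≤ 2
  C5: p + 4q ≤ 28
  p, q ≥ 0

Feasible with a bounded optimal solution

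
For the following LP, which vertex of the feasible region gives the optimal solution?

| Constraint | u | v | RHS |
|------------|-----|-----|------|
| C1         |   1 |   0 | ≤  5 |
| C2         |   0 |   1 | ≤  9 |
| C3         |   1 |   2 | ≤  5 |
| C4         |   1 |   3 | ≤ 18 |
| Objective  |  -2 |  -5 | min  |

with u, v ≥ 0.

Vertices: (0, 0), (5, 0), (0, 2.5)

Evaluate the objective at each vertex of the feasible region:
  z(0, 0) = 0
  z(5, 0) = -10
  z(0, 2.5) = -12.5  ←
The minimum is at u = 0, v = 2.5.

(0, 2.5)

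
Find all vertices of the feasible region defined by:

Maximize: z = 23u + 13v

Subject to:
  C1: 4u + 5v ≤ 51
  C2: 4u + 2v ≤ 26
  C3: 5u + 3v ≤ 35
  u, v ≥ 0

(0, 0), (6.5, 0), (4, 5), (1.692, 8.846), (0, 10.2)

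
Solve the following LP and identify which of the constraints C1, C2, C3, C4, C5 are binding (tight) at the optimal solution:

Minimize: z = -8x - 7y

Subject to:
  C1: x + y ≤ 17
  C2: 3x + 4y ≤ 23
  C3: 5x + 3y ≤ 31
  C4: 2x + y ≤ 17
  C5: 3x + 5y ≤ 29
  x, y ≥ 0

At x = 5, y = 2, compute slack b - a·x for each constraint:
  C1: 17 − 7 = 10  (slack)
  C2: 23 − 23 = 0  (binding)
  C3: 31 − 31 = 0  (binding)
  C4: 17 − 12 = 5  (slack)
  C5: 29 − 25 = 4  (slack)

Optimal: x = 5, y = 2
Binding: C2, C3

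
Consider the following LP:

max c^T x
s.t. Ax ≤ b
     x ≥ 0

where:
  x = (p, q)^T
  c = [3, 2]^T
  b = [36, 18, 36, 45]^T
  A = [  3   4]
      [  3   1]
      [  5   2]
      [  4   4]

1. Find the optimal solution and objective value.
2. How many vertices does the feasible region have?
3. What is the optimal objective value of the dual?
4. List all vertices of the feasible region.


1. p = 4, q = 6, z = 24
2. 4
3. 24
4. (0, 0), (6, 0), (4, 6), (0, 9)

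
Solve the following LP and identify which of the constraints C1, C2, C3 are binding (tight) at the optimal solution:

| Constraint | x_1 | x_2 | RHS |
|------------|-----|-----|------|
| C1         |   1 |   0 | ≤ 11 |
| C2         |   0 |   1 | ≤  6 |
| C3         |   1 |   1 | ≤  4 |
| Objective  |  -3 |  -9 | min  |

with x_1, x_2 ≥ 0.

At x_1 = 0, x_2 = 4, compute slack b - a·x for each constraint:
  C1: 11 − 0 = 11  (slack)
  C2: 6 − 4 = 2  (slack)
  C3: 4 − 4 = 0  (binding)

Optimal: x_1 = 0, x_2 = 4
Binding: C3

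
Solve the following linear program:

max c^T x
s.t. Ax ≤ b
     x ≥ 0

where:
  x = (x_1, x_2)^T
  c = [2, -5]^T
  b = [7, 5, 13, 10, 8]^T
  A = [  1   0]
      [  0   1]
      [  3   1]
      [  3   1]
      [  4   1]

Evaluate the objective at each vertex of the feasible region:
  z(0, 0) = 0
  z(2, 0) = 4  ←
  z(0.75, 5) = -23.5
  z(0, 5) = -25
The maximum is at x_1 = 2, x_2 = 0.

x_1 = 2, x_2 = 0, z = 4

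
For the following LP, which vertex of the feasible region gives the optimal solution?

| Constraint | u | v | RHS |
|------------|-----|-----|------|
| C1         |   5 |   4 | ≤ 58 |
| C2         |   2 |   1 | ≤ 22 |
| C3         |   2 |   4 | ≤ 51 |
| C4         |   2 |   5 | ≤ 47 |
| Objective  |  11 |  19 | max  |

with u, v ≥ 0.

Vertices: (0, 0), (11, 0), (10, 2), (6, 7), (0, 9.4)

Evaluate the objective at each vertex of the feasible region:
  z(0, 0) = 0
  z(11, 0) = 121
  z(10, 2) = 148
  z(6, 7) = 199  ←
  z(0, 9.4) = 178.6
The maximum is at u = 6, v = 7.

(6, 7)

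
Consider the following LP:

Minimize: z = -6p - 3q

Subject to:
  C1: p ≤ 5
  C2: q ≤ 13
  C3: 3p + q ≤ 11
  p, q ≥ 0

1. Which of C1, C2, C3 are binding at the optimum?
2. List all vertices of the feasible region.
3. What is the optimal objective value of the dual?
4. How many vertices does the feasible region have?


1. C3
2. (0, 0), (3.667, 0), (0, 11)
3. -33
4. 3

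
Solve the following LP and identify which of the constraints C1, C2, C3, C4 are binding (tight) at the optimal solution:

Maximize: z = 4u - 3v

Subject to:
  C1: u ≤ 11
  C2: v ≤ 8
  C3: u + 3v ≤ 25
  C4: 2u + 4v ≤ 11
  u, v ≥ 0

At u = 5.5, v = 0, compute slack b - a·x for each constraint:
  C1: 11 − 5.5 = 5.5  (slack)
  C2: 8 − 0 = 8  (slack)
  C3: 25 − 5.5 = 19.5  (slack)
  C4: 11 − 11 = 0  (binding)

Optimal: u = 5.5, v = 0
Binding: C4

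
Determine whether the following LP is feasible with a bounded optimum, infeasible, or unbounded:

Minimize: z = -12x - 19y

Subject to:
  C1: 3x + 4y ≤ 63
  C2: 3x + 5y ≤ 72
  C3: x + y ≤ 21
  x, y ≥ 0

Feasible with a bounded optimal solution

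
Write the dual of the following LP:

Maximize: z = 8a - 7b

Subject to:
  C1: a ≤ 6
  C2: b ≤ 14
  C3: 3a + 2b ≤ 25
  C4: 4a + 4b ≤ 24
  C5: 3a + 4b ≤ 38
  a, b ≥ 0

Primal max cᵀx s.t. Ax ≤ b, x ≥ 0  →  Dual min bᵀy s.t. Aᵀy ≥ c, y ≥ 0.

Minimize: z = 6y1 + 14y2 + 25y3 + 24y4 + 38y5

Subject to:
  y1 + 3y3 + 4y4 + 3y5 ≥ 8
  y2 + 2y3 + 4y4 + 4y5 ≥ -7
  y1, y2, y3, y4, y5 ≥ 0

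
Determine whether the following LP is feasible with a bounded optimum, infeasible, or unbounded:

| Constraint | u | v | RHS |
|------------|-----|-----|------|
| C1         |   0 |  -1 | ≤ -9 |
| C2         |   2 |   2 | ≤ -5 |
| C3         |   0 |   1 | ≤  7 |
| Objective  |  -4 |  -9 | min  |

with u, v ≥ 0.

Infeasible (no feasible solution exists)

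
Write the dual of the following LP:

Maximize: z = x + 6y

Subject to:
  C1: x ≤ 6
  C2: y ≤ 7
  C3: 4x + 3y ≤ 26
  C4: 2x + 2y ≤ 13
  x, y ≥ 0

Primal max cᵀx s.t. Ax ≤ b, x ≥ 0  →  Dual min bᵀy s.t. Aᵀy ≥ c, y ≥ 0.

Minimize: z = 6y1 + 7y2 + 26y3 + 13y4

Subject to:
  y1 + 4y3 + 2y4 ≥ 1
  y2 + 3y3 + 2y4 ≥ 6
  y1, y2, y3, y4 ≥ 0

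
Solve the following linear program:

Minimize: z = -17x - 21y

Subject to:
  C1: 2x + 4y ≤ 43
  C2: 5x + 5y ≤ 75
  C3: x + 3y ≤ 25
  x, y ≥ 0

Evaluate the objective at each vertex of the feasible region:
  z(0, 0) = 0
  z(15, 0) = -255
  z(10, 5) = -275  ←
  z(0, 8.333) = -175
The minimum is at x = 10, y = 5.

x = 10, y = 5, z = -275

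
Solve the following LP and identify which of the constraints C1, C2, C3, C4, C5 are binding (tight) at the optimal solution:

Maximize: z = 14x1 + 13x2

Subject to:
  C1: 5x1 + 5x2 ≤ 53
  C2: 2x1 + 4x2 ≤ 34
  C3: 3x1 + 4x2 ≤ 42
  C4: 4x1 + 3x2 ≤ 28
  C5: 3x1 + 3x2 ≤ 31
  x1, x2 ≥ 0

At x1 = 1, x2 = 8, compute slack b - a·x for each constraint:
  C1: 53 − 45 = 8  (slack)
  C2: 34 − 34 = 0  (binding)
  C3: 42 − 35 = 7  (slack)
  C4: 28 − 28 = 0  (binding)
  C5: 31 − 27 = 4  (slack)

Optimal: x1 = 1, x2 = 8
Binding: C2, C4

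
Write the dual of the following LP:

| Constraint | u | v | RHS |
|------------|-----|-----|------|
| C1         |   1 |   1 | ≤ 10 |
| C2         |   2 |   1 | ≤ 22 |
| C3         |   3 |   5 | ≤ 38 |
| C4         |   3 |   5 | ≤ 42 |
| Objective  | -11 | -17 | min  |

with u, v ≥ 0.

Primal min cᵀx s.t. Ax ≤ b, x ≥ 0  →  Dual max −bᵀy s.t. Aᵀy ≥ −c, y ≥ 0.

Maximize: z = -10y1 - 22y2 - 38y3 - 42y4

Subject to:
  y1 + 2y2 + 3y3 + 3y4 ≥ 11
  y1 + y2 + 5y3 + 5y4 ≥ 17
  y1, y2, y3, y4 ≥ 0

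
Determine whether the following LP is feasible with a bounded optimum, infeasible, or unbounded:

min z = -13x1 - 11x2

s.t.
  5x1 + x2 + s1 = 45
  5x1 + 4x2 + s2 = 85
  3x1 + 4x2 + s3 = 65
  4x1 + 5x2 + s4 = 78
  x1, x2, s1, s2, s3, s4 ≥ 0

Feasible with a bounded optimal solution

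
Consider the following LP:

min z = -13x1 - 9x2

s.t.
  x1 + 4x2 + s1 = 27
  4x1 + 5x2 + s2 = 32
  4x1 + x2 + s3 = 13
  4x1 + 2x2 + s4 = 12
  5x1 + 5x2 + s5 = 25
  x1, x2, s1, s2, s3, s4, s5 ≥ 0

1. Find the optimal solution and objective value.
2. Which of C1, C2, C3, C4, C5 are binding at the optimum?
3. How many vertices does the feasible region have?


1. x1 = 1, x2 = 4, z = -49
2. C4, C5
3. 4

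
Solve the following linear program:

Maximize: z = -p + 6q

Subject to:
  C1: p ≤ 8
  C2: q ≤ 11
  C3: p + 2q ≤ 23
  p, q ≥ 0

Evaluate the objective at each vertex of the feasible region:
  z(0, 0) = 0
  z(8, 0) = -8
  z(8, 7.5) = 37
  z(1, 11) = 65
  z(0, 11) = 66  ←
The maximum is at p = 0, q = 11.

p = 0, q = 11, z = 66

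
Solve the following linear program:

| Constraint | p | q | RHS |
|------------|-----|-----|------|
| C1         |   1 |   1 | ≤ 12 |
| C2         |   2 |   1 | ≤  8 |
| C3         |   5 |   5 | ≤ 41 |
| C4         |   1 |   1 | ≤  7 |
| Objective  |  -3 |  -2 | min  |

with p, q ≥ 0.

Evaluate the objective at each vertex of the feasible region:
  z(0, 0) = 0
  z(4, 0) = -12
  z(1, 6) = -15  ←
  z(0, 7) = -14
The minimum is at p = 1, q = 6.

p = 1, q = 6, z = -15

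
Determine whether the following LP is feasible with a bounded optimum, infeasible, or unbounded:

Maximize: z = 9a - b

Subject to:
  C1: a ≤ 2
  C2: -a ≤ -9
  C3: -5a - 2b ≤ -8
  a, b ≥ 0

Infeasible (no feasible solution exists)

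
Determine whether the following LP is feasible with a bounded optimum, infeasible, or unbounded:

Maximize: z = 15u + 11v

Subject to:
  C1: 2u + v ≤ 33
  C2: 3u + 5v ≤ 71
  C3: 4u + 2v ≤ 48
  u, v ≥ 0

Feasible with a bounded optimal solution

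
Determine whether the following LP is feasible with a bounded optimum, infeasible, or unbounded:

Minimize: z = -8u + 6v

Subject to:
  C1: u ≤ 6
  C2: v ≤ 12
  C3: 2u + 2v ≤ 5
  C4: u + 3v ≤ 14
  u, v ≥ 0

Feasible with a bounded optimal solution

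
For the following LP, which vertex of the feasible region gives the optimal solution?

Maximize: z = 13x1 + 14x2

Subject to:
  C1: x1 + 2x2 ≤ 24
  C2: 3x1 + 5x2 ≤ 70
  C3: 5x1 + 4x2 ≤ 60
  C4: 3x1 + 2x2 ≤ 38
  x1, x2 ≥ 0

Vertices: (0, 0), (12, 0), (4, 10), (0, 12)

Evaluate the objective at each vertex of the feasible region:
  z(0, 0) = 0
  z(12, 0) = 156
  z(4, 10) = 192  ←
  z(0, 12) = 168
The maximum is at x1 = 4, x2 = 10.

(4, 10)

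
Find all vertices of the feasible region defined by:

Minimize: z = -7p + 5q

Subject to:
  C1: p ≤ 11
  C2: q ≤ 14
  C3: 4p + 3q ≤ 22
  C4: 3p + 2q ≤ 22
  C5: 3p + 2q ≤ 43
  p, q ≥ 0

(0, 0), (5.5, 0), (0, 7.333)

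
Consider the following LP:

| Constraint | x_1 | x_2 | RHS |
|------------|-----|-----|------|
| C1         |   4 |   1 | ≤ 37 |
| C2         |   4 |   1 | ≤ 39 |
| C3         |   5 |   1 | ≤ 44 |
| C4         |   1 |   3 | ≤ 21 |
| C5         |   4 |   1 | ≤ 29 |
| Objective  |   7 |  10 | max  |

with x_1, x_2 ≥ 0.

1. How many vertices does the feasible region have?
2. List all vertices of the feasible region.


1. 4
2. (0, 0), (7.25, 0), (6, 5), (0, 7)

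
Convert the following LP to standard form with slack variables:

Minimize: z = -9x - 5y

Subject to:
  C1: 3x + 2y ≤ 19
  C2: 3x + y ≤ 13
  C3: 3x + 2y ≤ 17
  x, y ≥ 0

min z = -9x - 5y

s.t.
  3x + 2y + s1 = 19
  3x + y + s2 = 13
  3x + 2y + s3 = 17
  x, y, s1, s2, s3 ≥ 0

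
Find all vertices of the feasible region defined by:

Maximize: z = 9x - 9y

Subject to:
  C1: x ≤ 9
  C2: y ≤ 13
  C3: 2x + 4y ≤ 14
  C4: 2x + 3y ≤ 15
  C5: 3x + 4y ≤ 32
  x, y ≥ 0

(0, 0), (7, 0), (0, 3.5)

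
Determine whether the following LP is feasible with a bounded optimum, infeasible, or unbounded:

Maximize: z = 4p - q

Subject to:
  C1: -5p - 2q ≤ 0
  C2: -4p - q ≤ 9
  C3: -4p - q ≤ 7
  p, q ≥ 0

Unbounded (objective can increase without bound)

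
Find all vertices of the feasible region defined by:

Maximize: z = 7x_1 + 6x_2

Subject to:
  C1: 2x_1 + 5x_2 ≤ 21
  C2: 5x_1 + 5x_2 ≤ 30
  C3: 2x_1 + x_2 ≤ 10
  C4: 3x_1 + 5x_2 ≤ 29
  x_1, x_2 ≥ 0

(0, 0), (5, 0), (4, 2), (3, 3), (0, 4.2)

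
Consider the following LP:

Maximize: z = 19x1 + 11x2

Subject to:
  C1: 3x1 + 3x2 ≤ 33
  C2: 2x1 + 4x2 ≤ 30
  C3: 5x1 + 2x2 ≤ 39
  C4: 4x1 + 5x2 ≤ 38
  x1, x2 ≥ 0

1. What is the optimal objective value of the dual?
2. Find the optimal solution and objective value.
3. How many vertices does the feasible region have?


1. 155
2. x1 = 7, x2 = 2, z = 155
3. 5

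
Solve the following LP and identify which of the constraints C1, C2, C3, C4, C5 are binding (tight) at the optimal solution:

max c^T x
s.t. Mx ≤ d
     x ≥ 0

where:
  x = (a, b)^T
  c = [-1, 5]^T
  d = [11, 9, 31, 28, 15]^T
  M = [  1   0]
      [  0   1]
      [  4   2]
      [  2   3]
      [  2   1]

At a = 0, b = 9, compute slack b - a·x for each constraint:
  C1: 11 − 0 = 11  (slack)
  C2: 9 − 9 = 0  (binding)
  C3: 31 − 18 = 13  (slack)
  C4: 28 − 27 = 1  (slack)
  C5: 15 − 9 = 6  (slack)

Optimal: a = 0, b = 9
Binding: C2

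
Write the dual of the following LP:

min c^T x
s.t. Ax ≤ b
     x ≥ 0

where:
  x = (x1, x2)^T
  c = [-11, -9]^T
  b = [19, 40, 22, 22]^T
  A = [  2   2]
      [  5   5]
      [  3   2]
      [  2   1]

Primal min cᵀx s.t. Ax ≤ b, x ≥ 0  →  Dual max −bᵀy s.t. Aᵀy ≥ −c, y ≥ 0.

Maximize: z = -19y1 - 40y2 - 22y3 - 22y4

Subject to:
  2y1 + 5y2 + 3y3 + 2y4 ≥ 11
  2y1 + 5y2 + 2y3 + y4 ≥ 9
  y1, y2, y3, y4 ≥ 0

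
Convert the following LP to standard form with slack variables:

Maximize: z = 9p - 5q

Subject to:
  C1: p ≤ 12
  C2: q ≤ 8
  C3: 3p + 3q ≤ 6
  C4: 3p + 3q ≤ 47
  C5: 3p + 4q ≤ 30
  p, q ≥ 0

max z = 9p - 5q

s.t.
  p + s1 = 12
  q + s2 = 8
  3p + 3q + s3 = 6
  3p + 3q + s4 = 47
  3p + 4q + s5 = 30
  p, q, s1, s2, s3, s4, s5 ≥ 0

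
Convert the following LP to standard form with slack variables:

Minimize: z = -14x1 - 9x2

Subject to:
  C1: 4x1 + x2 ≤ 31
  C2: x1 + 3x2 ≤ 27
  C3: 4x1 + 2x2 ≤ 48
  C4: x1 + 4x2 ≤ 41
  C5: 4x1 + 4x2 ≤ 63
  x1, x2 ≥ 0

min z = -14x1 - 9x2

s.t.
  4x1 + x2 + s1 = 31
  x1 + 3x2 + s2 = 27
  4x1 + 2x2 + s3 = 48
  x1 + 4x2 + s4 = 41
  4x1 + 4x2 + s5 = 63
  x1, x2, s1, s2, s3, s4, s5 ≥ 0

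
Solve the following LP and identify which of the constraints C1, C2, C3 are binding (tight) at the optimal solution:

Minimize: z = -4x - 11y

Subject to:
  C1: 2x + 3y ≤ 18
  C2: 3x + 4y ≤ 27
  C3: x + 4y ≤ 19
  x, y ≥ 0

At x = 3, y = 4, compute slack b - a·x for each constraint:
  C1: 18 − 18 = 0  (binding)
  C2: 27 − 25 = 2  (slack)
  C3: 19 − 19 = 0  (binding)

Optimal: x = 3, y = 4
Binding: C1, C3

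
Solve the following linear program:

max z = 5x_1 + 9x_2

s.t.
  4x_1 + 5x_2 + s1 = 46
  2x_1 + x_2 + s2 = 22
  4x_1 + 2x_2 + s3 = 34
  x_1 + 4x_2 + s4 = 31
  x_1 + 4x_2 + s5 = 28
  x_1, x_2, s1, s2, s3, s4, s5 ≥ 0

Evaluate the objective at each vertex of the feasible region:
  z(0, 0) = 0
  z(8.5, 0) = 42.5
  z(6.5, 4) = 68.5
  z(4, 6) = 74  ←
  z(0, 7) = 63
The maximum is at x_1 = 4, x_2 = 6.

x_1 = 4, x_2 = 6, z = 74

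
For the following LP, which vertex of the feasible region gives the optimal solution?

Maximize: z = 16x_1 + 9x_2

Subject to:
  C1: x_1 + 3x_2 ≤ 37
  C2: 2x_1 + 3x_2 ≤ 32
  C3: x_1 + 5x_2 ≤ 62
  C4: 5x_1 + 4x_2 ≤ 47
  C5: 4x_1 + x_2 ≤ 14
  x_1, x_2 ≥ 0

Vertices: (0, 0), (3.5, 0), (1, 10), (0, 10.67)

Evaluate the objective at each vertex of the feasible region:
  z(0, 0) = 0
  z(3.5, 0) = 56
  z(1, 10) = 106  ←
  z(0, 10.67) = 96
The maximum is at x_1 = 1, x_2 = 10.

(1, 10)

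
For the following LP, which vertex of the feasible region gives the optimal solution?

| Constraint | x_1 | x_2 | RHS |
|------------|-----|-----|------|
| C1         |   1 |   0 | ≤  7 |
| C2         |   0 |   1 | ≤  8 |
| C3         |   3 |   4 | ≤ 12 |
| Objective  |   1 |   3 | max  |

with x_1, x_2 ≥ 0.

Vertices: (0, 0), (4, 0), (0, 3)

Evaluate the objective at each vertex of the feasible region:
  z(0, 0) = 0
  z(4, 0) = 4
  z(0, 3) = 9  ←
The maximum is at x_1 = 0, x_2 = 3.

(0, 3)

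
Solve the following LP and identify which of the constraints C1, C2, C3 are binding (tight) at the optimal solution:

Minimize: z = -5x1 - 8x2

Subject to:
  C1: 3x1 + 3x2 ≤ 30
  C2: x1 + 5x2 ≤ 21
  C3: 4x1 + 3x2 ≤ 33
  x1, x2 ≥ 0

At x1 = 6, x2 = 3, compute slack b - a·x for each constraint:
  C1: 30 − 27 = 3  (slack)
  C2: 21 − 21 = 0  (binding)
  C3: 33 − 33 = 0  (binding)

Optimal: x1 = 6, x2 = 3
Binding: C2, C3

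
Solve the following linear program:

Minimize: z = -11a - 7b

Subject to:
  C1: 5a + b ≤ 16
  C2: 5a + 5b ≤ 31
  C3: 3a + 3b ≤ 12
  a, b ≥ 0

Evaluate the objective at each vertex of the feasible region:
  z(0, 0) = 0
  z(3.2, 0) = -35.2
  z(3, 1) = -40  ←
  z(0, 4) = -28
The minimum is at a = 3, b = 1.

a = 3, b = 1, z = -40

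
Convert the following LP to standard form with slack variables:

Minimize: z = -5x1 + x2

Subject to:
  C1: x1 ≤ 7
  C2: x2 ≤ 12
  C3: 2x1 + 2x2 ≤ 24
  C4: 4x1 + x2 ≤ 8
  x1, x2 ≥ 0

min z = -5x1 + x2

s.t.
  x1 + s1 = 7
  x2 + s2 = 12
  2x1 + 2x2 + s3 = 24
  4x1 + x2 + s4 = 8
  x1, x2, s1, s2, s3, s4 ≥ 0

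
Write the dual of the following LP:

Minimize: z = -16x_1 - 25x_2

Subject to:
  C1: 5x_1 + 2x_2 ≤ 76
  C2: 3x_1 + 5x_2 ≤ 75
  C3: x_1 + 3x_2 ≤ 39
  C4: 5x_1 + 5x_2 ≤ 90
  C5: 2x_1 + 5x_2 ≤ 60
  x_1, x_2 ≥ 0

Primal min cᵀx s.t. Ax ≤ b, x ≥ 0  →  Dual max −bᵀy s.t. Aᵀy ≥ −c, y ≥ 0.

Maximize: z = -76y1 - 75y2 - 39y3 - 90y4 - 60y5

Subject to:
  5y1 + 3y2 + y3 + 5y4 + 2y5 ≥ 16
  2y1 + 5y2 + 3y3 + 5y4 + 5y5 ≥ 25
  y1, y2, y3, y4, y5 ≥ 0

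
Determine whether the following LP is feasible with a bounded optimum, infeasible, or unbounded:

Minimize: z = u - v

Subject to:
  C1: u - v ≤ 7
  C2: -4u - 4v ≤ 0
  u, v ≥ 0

Unbounded (objective can decrease without bound)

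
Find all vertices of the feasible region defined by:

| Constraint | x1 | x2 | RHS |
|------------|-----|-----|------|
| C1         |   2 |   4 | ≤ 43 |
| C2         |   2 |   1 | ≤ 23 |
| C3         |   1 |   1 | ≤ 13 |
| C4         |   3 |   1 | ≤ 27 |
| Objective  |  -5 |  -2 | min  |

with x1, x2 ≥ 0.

(0, 0), (9, 0), (7, 6), (4.5, 8.5), (0, 10.75)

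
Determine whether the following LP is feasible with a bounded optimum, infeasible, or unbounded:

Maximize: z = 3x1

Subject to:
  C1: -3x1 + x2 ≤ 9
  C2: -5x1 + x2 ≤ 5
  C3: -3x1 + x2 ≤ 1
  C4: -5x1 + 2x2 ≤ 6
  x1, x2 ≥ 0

Unbounded (objective can increase without bound)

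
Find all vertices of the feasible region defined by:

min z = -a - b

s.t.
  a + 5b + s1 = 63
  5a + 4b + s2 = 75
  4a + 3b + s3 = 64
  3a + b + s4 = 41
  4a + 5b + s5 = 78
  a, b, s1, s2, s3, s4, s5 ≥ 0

(0, 0), (13.67, 0), (12.71, 2.857), (7, 10), (5, 11.6), (0, 12.6)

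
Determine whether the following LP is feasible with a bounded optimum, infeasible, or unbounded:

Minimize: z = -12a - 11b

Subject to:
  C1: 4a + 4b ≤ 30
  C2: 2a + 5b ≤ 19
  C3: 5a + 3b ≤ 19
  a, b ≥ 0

Feasible with a bounded optimal solution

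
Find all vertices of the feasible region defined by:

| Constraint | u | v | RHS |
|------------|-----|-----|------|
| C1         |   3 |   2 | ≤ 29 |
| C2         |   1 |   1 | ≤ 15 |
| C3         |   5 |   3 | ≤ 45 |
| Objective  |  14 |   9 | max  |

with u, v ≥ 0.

(0, 0), (9, 0), (3, 10), (0, 14.5)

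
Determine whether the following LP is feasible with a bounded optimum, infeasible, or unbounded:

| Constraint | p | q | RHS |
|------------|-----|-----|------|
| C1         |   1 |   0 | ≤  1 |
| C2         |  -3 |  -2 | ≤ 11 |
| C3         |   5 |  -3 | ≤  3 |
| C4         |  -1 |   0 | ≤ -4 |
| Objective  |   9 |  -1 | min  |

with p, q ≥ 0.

Infeasible (no feasible solution exists)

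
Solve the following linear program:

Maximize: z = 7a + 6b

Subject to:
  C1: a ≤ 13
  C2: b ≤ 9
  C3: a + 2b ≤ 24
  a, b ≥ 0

Evaluate the objective at each vertex of the feasible region:
  z(0, 0) = 0
  z(13, 0) = 91
  z(13, 5.5) = 124  ←
  z(6, 9) = 96
  z(0, 9) = 54
The maximum is at a = 13, b = 5.5.

a = 13, b = 5.5, z = 124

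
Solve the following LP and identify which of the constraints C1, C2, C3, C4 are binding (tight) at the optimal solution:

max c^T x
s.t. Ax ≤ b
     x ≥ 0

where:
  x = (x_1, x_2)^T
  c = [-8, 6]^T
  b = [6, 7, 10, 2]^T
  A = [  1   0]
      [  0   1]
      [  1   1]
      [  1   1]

At x_1 = 0, x_2 = 2, compute slack b - a·x for each constraint:
  C1: 6 − 0 = 6  (slack)
  C2: 7 − 2 = 5  (slack)
  C3: 10 − 2 = 8  (slack)
  C4: 2 − 2 = 0  (binding)

Optimal: x_1 = 0, x_2 = 2
Binding: C4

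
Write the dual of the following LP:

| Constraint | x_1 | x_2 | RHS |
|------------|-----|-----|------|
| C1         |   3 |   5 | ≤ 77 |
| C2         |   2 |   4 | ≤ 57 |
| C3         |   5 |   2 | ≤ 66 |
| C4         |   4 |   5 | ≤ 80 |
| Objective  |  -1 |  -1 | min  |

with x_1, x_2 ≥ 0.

Primal min cᵀx s.t. Ax ≤ b, x ≥ 0  →  Dual max −bᵀy s.t. Aᵀy ≥ −c, y ≥ 0.

Maximize: z = -77y1 - 57y2 - 66y3 - 80y4

Subject to:
  3y1 + 2y2 + 5y3 + 4y4 ≥ 1
  5y1 + 4y2 + 2y3 + 5y4 ≥ 1
  y1, y2, y3, y4 ≥ 0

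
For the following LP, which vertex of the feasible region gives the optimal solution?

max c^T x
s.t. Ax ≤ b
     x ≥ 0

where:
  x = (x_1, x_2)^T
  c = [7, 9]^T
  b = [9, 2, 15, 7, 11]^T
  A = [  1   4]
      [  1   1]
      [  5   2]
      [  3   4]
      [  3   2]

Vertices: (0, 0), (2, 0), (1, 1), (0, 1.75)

Evaluate the objective at each vertex of the feasible region:
  z(0, 0) = 0
  z(2, 0) = 14
  z(1, 1) = 16  ←
  z(0, 1.75) = 15.75
The maximum is at x_1 = 1, x_2 = 1.

(1, 1)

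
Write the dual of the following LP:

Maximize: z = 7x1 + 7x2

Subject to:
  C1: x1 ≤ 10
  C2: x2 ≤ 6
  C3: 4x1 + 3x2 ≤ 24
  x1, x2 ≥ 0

Primal max cᵀx s.t. Ax ≤ b, x ≥ 0  →  Dual min bᵀy s.t. Aᵀy ≥ c, y ≥ 0.

Minimize: z = 10y1 + 6y2 + 24y3

Subject to:
  y1 + 4y3 ≥ 7
  y2 + 3y3 ≥ 7
  y1, y2, y3 ≥ 0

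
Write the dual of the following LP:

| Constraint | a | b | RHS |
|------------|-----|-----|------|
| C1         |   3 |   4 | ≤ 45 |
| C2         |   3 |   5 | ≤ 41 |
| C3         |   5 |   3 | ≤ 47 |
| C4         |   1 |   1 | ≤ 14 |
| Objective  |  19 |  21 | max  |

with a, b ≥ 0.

Primal max cᵀx s.t. Ax ≤ b, x ≥ 0  →  Dual min bᵀy s.t. Aᵀy ≥ c, y ≥ 0.

Minimize: z = 45y1 + 41y2 + 47y3 + 14y4

Subject to:
  3y1 + 3y2 + 5y3 + y4 ≥ 19
  4y1 + 5y2 + 3y3 + y4 ≥ 21
  y1, y2, y3, y4 ≥ 0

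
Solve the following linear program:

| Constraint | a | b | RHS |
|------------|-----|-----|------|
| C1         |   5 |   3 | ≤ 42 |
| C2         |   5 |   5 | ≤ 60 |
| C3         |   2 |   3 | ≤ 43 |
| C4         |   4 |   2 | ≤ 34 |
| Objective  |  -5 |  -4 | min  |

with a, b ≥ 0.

Evaluate the objective at each vertex of the feasible region:
  z(0, 0) = 0
  z(8.4, 0) = -42
  z(3, 9) = -51  ←
  z(0, 12) = -48
The minimum is at a = 3, b = 9.

a = 3, b = 9, z = -51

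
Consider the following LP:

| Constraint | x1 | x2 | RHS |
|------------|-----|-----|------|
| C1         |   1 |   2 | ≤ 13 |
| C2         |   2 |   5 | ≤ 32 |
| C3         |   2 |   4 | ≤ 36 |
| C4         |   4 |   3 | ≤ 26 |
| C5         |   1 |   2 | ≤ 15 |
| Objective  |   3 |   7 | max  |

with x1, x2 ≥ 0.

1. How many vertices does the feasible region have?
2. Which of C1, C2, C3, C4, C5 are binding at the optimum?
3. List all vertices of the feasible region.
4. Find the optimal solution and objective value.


1. 5
2. C1, C2
3. (0, 0), (6.5, 0), (2.6, 5.2), (1, 6), (0, 6.4)
4. x1 = 1, x2 = 6, z = 45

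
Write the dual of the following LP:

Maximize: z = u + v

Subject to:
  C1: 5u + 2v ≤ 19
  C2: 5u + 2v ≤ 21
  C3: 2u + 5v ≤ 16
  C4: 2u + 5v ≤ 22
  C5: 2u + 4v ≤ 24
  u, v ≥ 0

Primal max cᵀx s.t. Ax ≤ b, x ≥ 0  →  Dual min bᵀy s.t. Aᵀy ≥ c, y ≥ 0.

Minimize: z = 19y1 + 21y2 + 16y3 + 22y4 + 24y5

Subject to:
  5y1 + 5y2 + 2y3 + 2y4 + 2y5 ≥ 1
  2y1 + 2y2 + 5y3 + 5y4 + 4y5 ≥ 1
  y1, y2, y3, y4, y5 ≥ 0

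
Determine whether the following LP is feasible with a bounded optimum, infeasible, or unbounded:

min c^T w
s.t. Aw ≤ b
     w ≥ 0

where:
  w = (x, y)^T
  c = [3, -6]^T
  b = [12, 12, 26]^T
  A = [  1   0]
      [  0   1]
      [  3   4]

Feasible with a bounded optimal solution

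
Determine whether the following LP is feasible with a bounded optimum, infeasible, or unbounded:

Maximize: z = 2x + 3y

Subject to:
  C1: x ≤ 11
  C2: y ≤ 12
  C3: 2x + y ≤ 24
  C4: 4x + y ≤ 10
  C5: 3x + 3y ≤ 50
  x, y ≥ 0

Feasible with a bounded optimal solution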